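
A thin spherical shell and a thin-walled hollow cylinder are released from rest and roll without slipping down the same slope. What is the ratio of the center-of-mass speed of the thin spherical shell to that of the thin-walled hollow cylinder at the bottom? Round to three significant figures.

v_ratio ≈ 1.10

Each satisfies Mgh = ½(1+k)Mv² with k = I/(MR²), so v ∝ 1/√(1+k).
For the thin spherical shell k = 2/3; for the thin-walled hollow cylinder k = 1.
v₁/v₂ = √((1+k₂)/(1+k₁)) = √(2/1.667) ≈ 1.10.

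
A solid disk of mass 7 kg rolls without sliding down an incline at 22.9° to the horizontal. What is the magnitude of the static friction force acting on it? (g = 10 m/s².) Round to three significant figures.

f ≈ 9.08 N

Here I = (1/2)MR², so the shape factor k = I/(MR²) = 0.5.
Newton's second law down the slope: Mg sinθ − f = Ma. The torque equation fR = Iα (with α = a/R) gives f = kMa.
Combining, a = g sinθ/(1+k) and f = kMa = kMg sinθ/(1+k).
f = 0.5 × 7 × 10 × sin22.9° / 1.5 ≈ 9.08 N.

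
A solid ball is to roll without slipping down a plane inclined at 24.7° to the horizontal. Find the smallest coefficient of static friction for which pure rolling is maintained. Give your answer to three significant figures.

μ_min ≈ 0.131

Here I = (2/5)MR², so the shape factor k = I/(MR²) = 0.4.
Newton's second law down the slope: Mg sinθ − f = Ma. The torque equation fR = Iα (with α = a/R) gives f = kMa.
These give a = g sinθ/(1+k) and the required friction f = kMg sinθ/(1+k).
With N = Mg cosθ, the no-slip condition f ≤ μN gives μ_min = f/N = k tanθ/(1+k).
μ_min = 0.4 × tan24.7° / 1.4 ≈ 0.131.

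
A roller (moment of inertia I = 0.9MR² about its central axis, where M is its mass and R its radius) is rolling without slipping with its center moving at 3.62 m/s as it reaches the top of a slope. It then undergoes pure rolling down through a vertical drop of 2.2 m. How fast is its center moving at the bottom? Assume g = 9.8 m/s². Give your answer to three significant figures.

With I = 0.9MR², the ratio k = I/(MR²) is 0.9.
Since it rolls without slipping, ω = v/R and KE = ½Mv² + ½Iω² = ½(1+k)Mv² = (19/20)Mv².
Energy conservation: (19/20)Mv₀² + Mgh = (19/20)Mv², so v² = v₀² + 2gh/(1+k).
v = √(3.62² + 2×9.8×2.2/1.9) = √35.8 ≈ 5.98 m/s.

v ≈ 5.98 m/s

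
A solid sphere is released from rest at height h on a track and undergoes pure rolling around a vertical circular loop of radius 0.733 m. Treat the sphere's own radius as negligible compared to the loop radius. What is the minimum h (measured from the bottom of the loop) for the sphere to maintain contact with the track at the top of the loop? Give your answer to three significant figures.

h_min ≈ 1.98 m

With I = (2/5)MR², the ratio k = I/(MR²) is 0.4.
At the top, contact is just lost when gravity alone supplies the centripetal force: Mg = Mv_top²/r, i.e. v_top² = gr.
With ω = v/R, the kinetic energy at speed v is ½(1+k)Mv² = (7/10)Mv².
Energy conservation from release (height h) to the top (height 2r): Mgh = Mg(2r) + (7/10)M·gr.
Thus h_min = 2r + (1+k)r/2 = r(2 + 1.4/2) = 0.733 × 2.7 ≈ 1.98 m.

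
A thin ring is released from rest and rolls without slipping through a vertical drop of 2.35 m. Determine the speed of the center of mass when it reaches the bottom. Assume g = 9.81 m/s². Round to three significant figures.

Here I = MR², so the shape factor k = I/(MR²) = 1.
Pure rolling means v = ωR; then KE = ½Mv² + ½I(v/R)² = ½(1+k)Mv² = Mv².
Energy conservation: Mgh = Mv², so v = √(2gh/(1+k)) = √(2 × 9.81 × 2.35 / 2) ≈ 4.80 m/s.

v ≈ 4.80 m/s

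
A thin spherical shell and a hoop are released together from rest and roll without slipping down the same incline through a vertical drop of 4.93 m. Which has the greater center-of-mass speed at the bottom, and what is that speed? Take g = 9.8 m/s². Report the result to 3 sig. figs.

For rolling without slipping, Mgh = ½(1+k)Mv² where k = I/(MR²), so v = √(2gh/(1+k)).
Thin spherical shell: k = 2/3, giving v = √(2×9.8×4.93/1.667) = 7.614 m/s.
Hoop: k = 1, giving v = √(2×9.8×4.93/2) = 6.951 m/s.
The smaller k wins: the thin spherical shell, at ≈ 7.61 m/s.

the thin spherical shell, at v ≈ 7.61 m/s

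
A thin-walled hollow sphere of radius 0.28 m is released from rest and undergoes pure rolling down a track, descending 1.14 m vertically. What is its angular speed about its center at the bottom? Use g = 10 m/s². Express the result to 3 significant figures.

The moment of inertia is (2/3)MR², giving k ≡ I/(MR²) = 2/3.
The rolling condition ω = v/R makes the rotational term ½I(v/R)² = ½kMv², so KE_total = ½(1+k)Mv² = (5/6)Mv².
Energy conservation Mgh = ½(1+k)Mv² gives v = √(2gh/(1+k)) = √(2 × 10 × 1.14 / 1.667) = 3.699 m/s.
The angular speed follows from ω = v/R = 3.699/0.28 ≈ 13.2 rad/s.

ω ≈ 13.2 rad/s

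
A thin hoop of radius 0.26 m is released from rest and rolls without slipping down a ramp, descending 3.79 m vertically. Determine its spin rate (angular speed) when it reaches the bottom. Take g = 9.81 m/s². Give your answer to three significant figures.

Here I = MR², so the shape factor k = I/(MR²) = 1.
Since it rolls without slipping, ω = v/R and KE = ½Mv² + ½Iω² = ½(1+k)Mv² = Mv².
Energy conservation Mgh = ½(1+k)Mv² gives v = √(2gh/(1+k)) = √(2 × 9.81 × 3.79 / 2) = 6.098 m/s.
The angular speed follows from ω = v/R = 6.098/0.26 ≈ 23.5 rad/s.

ω ≈ 23.5 rad/s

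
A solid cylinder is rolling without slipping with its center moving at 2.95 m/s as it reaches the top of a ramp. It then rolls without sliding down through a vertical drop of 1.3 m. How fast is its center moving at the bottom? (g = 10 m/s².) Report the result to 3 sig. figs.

The moment of inertia is (1/2)MR², giving k ≡ I/(MR²) = 0.5.
Since it rolls without slipping, ω = v/R and KE = ½Mv² + ½Iω² = ½(1+k)Mv² = (3/4)Mv².
Conserving energy between top and bottom: (3/4)Mv² = (3/4)Mv₀² + Mgh, hence v² = v₀² + 2gh/(1+k).
v = √(2.95² + 2×10×1.3/1.5) = √26.04 ≈ 5.10 m/s.

v ≈ 5.10 m/s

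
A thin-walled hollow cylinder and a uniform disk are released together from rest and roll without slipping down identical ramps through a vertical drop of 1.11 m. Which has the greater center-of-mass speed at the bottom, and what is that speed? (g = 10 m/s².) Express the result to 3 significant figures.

For rolling without slipping, Mgh = ½(1+k)Mv² where k = I/(MR²), so v = √(2gh/(1+k)).
Thin-walled hollow cylinder: k = 1, giving v = √(2×10×1.11/2) = 3.332 m/s.
Uniform disk: k = 0.5, giving v = √(2×10×1.11/1.5) = 3.847 m/s.
The smaller k wins: the uniform disk, at ≈ 3.85 m/s.

the uniform disk, at v ≈ 3.85 m/s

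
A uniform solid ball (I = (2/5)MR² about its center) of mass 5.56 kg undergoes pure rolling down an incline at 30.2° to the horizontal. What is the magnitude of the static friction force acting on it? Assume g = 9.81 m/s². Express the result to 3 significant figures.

Here I = (2/5)MR², so the shape factor k = I/(MR²) = 0.4.
Translational: Mg sinθ − f = Ma. Rotational about the CM: fR = Iα = kMRa, so f = kMa.
Combining, a = g sinθ/(1+k) and f = kMa = kMg sinθ/(1+k).
f = 0.4 × 5.56 × 9.81 × sin30.2° / 1.4 ≈ 7.84 N.

f ≈ 7.84 N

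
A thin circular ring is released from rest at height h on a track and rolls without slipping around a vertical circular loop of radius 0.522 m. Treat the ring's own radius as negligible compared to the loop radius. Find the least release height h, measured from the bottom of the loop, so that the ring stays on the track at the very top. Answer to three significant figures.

h_min ≈ 1.57 m

With I = MR², the ratio k = I/(MR²) is 1.
At the top, contact is just lost when gravity alone supplies the centripetal force: Mg = Mv_top²/r, i.e. v_top² = gr.
With ω = v/R, the kinetic energy at speed v is ½(1+k)Mv² = Mv².
Energy conservation from release (height h) to the top (height 2r): Mgh = Mg(2r) + M·gr.
Thus h_min = 2r + (1+k)r/2 = r(2 + 2/2) = 0.522 × 3 ≈ 1.57 m.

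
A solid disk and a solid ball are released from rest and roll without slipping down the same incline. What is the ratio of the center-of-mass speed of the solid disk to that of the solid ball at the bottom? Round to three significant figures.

Each satisfies Mgh = ½(1+k)Mv² with k = I/(MR²), so v ∝ 1/√(1+k).
For the solid disk k = 0.5; for the solid ball k = 0.4.
v₁/v₂ = √((1+k₂)/(1+k₁)) = √(1.4/1.5) ≈ 0.966.

v_ratio ≈ 0.966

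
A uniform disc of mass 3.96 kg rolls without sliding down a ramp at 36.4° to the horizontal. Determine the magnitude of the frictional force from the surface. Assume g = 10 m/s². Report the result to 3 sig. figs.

For this body I = (1/2)MR², i.e. k = I/(MR²) = 0.5.
Translational: Mg sinθ − f = Ma. Rotational about the CM: fR = Iα = kMRa, so f = kMa.
Combining, a = g sinθ/(1+k) and f = kMa = kMg sinθ/(1+k).
f = 0.5 × 3.96 × 10 × sin36.4° / 1.5 ≈ 7.83 N.

f ≈ 7.83 N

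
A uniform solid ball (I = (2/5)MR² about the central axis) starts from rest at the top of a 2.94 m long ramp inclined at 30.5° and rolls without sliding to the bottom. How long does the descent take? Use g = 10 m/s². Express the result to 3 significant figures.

The moment of inertia is (2/5)MR², giving k ≡ I/(MR²) = 0.4.
Translational: Mg sinθ − f = Ma. Rotational about the CM: fR = Iα = kMRa, so f = kMa.
Hence a = g sinθ/(1+k) = 10×sin30.5°/1.4 = 3.625 m/s².
Starting from rest, L = ½at², so t = √(2L/a) = √(2×2.94/3.625) ≈ 1.27 s.

t ≈ 1.27 s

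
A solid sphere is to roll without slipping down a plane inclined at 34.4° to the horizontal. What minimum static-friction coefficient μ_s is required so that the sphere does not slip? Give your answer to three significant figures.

μ_min ≈ 0.196

Here I = (2/5)MR², so the shape factor k = I/(MR²) = 0.4.
Translational: Mg sinθ − f = Ma. Rotational about the CM: fR = Iα = kMRa, so f = kMa.
These give a = g sinθ/(1+k) and the required friction f = kMg sinθ/(1+k).
The normal force is N = Mg cosθ, so μ_min = f/N = k tanθ/(1+k).
μ_min = 0.4 × tan34.4° / 1.4 ≈ 0.196.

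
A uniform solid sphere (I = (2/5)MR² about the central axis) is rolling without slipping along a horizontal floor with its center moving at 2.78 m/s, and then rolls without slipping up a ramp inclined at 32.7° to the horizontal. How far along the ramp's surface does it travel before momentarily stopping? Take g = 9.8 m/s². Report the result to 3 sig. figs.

d ≈ 1.02 m

Here I = (2/5)MR², so the shape factor k = I/(MR²) = 0.4.
Pure rolling means v = ωR; then KE = ½Mv² + ½I(v/R)² = ½(1+k)Mv² = (7/10)Mv².
Setting this equal to Mgh gives the vertical rise h = (1+k)v₀²/(2g) = 1.4×2.78²/(2×9.8) = 0.552 m.
Along the incline, d = h/sinθ = 0.552/sin32.7° ≈ 1.02 m.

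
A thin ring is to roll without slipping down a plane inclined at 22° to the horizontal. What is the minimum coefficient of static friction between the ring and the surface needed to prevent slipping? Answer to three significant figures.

The moment of inertia is MR², giving k ≡ I/(MR²) = 1.
Along the incline Mg sinθ − f = Ma, and torque about the center fR = Iα = kMR²(a/R) gives f = kMa.
These give a = g sinθ/(1+k) and the required friction f = kMg sinθ/(1+k).
The normal force is N = Mg cosθ, so μ_min = f/N = k tanθ/(1+k).
μ_min = 1 × tan22° / 2 ≈ 0.202.

μ_min ≈ 0.202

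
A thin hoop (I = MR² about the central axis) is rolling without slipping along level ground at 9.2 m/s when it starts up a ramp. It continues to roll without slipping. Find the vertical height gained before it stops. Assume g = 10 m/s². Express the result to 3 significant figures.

For this body I = MR², i.e. k = I/(MR²) = 1.
Rolling without slipping gives ω = v/R, so the total kinetic energy is ½Mv² + ½Iω² = ½(1+k)Mv² = Mv².
All of this converts to potential energy at the highest point: Mv₀² = Mgh.
Thus h = (1+k)v₀²/(2g) = 2 × 9.2² / (2 × 10) ≈ 8.46 m.

h ≈ 8.46 m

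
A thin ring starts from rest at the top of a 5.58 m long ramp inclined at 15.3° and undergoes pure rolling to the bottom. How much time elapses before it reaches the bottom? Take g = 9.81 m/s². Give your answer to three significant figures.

t ≈ 2.94 s

Here I = MR², so the shape factor k = I/(MR²) = 1.
Translational: Mg sinθ − f = Ma. Rotational about the CM: fR = Iα = kMRa, so f = kMa.
Hence a = g sinθ/(1+k) = 9.81×sin15.3°/2 = 1.294 m/s².
With constant a from rest, t = √(2L/a) = √(2·5.58/1.294) ≈ 2.94 s.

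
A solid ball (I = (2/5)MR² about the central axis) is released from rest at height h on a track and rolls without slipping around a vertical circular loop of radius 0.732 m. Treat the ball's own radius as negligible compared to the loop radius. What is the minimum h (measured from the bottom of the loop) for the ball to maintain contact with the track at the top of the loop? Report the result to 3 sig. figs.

For this body I = (2/5)MR², i.e. k = I/(MR²) = 0.4.
At the top, contact is just lost when gravity alone supplies the centripetal force: Mg = Mv_top²/r, i.e. v_top² = gr.
With ω = v/R, the kinetic energy at speed v is ½(1+k)Mv² = (7/10)Mv².
Energy conservation from release (height h) to the top (height 2r): Mgh = Mg(2r) + (7/10)M·gr.
Thus h_min = 2r + (1+k)r/2 = r(2 + 1.4/2) = 0.732 × 2.7 ≈ 1.98 m.

h_min ≈ 1.98 m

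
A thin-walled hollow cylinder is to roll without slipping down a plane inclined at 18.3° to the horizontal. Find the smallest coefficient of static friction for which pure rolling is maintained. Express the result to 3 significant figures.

μ_min ≈ 0.165

With I = MR², the ratio k = I/(MR²) is 1.
Along the incline Mg sinθ − f = Ma, and torque about the center fR = Iα = kMR²(a/R) gives f = kMa.
These give a = g sinθ/(1+k) and the required friction f = kMg sinθ/(1+k).
With N = Mg cosθ, the no-slip condition f ≤ μN gives μ_min = f/N = k tanθ/(1+k).
μ_min = 1 × tan18.3° / 2 ≈ 0.165.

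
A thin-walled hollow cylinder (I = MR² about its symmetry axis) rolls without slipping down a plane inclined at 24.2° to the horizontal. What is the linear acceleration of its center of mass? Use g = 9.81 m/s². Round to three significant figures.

a ≈ 2.01 m/s²

For this body I = MR², i.e. k = I/(MR²) = 1.
Along the incline Mg sinθ − f = Ma, and torque about the center fR = Iα = kMR²(a/R) gives f = kMa.
Eliminating f: Mg sinθ = (1+k)Ma, so a = g sinθ/(1+k) = 9.81 × sin24.2° / 2 ≈ 2.01 m/s².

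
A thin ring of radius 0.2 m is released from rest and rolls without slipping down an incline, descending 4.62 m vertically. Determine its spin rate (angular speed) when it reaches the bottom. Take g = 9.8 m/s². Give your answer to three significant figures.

ω ≈ 33.6 rad/s

Here I = MR², so the shape factor k = I/(MR²) = 1.
Rolling without slipping gives ω = v/R, so the total kinetic energy is ½Mv² + ½Iω² = ½(1+k)Mv² = Mv².
Energy conservation Mgh = ½(1+k)Mv² gives v = √(2gh/(1+k)) = √(2 × 9.8 × 4.62 / 2) = 6.729 m/s.
Then ω = v/R = 6.729 / 0.2 ≈ 33.6 rad/s.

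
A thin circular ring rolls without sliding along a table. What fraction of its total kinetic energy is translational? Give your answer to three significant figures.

fraction ≈ 0.500

The moment of inertia is MR², giving k ≡ I/(MR²) = 1.
With ω = v/R, KE_trans = ½Mv² and KE_rot = ½Iω² = ½kMv², so KE_total = ½(1+k)Mv².
The translational fraction is therefore 1/(1+k) = 1/2 ≈ 0.500.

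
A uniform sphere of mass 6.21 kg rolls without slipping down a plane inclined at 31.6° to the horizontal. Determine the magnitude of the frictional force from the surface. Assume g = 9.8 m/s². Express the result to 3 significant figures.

With I = (2/5)MR², the ratio k = I/(MR²) is 0.4.
Newton's second law down the slope: Mg sinθ − f = Ma. The torque equation fR = Iα (with α = a/R) gives f = kMa.
Combining, a = g sinθ/(1+k) and f = kMa = kMg sinθ/(1+k).
f = 0.4 × 6.21 × 9.8 × sin31.6° / 1.4 ≈ 9.11 N.

f ≈ 9.11 N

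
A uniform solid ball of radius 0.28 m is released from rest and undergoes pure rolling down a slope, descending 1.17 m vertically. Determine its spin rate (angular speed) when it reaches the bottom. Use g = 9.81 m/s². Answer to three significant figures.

ω ≈ 14.5 rad/s

With I = (2/5)MR², the ratio k = I/(MR²) is 0.4.
Pure rolling means v = ωR; then KE = ½Mv² + ½I(v/R)² = ½(1+k)Mv² = (7/10)Mv².
Energy conservation Mgh = ½(1+k)Mv² gives v = √(2gh/(1+k)) = √(2 × 9.81 × 1.17 / 1.4) = 4.049 m/s.
The angular speed follows from ω = v/R = 4.049/0.28 ≈ 14.5 rad/s.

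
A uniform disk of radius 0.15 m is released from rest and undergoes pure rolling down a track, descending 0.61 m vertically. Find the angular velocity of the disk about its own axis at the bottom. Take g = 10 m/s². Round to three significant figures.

ω ≈ 19.0 rad/s

Here I = (1/2)MR², so the shape factor k = I/(MR²) = 0.5.
Pure rolling means v = ωR; then KE = ½Mv² + ½I(v/R)² = ½(1+k)Mv² = (3/4)Mv².
Energy conservation Mgh = ½(1+k)Mv² gives v = √(2gh/(1+k)) = √(2 × 10 × 0.61 / 1.5) = 2.852 m/s.
Then ω = v/R = 2.852 / 0.15 ≈ 19.0 rad/s.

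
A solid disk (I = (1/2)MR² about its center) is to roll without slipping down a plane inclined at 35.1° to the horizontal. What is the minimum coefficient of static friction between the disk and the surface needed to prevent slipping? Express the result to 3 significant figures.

The moment of inertia is (1/2)MR², giving k ≡ I/(MR²) = 0.5.
Newton's second law down the slope: Mg sinθ − f = Ma. The torque equation fR = Iα (with α = a/R) gives f = kMa.
These give a = g sinθ/(1+k) and the required friction f = kMg sinθ/(1+k).
The normal force is N = Mg cosθ, so μ_min = f/N = k tanθ/(1+k).
μ_min = 0.5 × tan35.1° / 1.5 ≈ 0.234.

μ_min ≈ 0.234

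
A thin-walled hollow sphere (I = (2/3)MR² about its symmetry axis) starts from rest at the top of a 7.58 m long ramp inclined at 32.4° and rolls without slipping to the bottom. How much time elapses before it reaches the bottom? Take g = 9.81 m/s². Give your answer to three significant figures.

t ≈ 2.19 s

For this body I = (2/3)MR², i.e. k = I/(MR²) = 2/3.
Newton's second law down the slope: Mg sinθ − f = Ma. The torque equation fR = Iα (with α = a/R) gives f = kMa.
Hence a = g sinθ/(1+k) = 9.81×sin32.4°/1.667 = 3.154 m/s².
Starting from rest, L = ½at², so t = √(2L/a) = √(2×7.58/3.154) ≈ 2.19 s.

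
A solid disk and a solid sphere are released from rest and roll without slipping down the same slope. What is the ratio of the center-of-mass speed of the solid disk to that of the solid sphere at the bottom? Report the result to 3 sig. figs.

Each satisfies Mgh = ½(1+k)Mv² with k = I/(MR²), so v ∝ 1/√(1+k).
For the solid disk k = 0.5; for the solid sphere k = 0.4.
v₁/v₂ = √((1+k₂)/(1+k₁)) = √(1.4/1.5) ≈ 0.966.

v_ratio ≈ 0.966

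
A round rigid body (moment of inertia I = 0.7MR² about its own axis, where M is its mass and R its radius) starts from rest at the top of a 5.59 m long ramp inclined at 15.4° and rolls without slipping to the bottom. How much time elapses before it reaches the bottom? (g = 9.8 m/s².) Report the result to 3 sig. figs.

For this body I = 0.7MR², i.e. k = I/(MR²) = 0.7.
Translational: Mg sinθ − f = Ma. Rotational about the CM: fR = Iα = kMRa, so f = kMa.
Hence a = g sinθ/(1+k) = 9.8×sin15.4°/1.7 = 1.531 m/s².
Starting from rest, L = ½at², so t = √(2L/a) = √(2×5.59/1.531) ≈ 2.70 s.

t ≈ 2.70 s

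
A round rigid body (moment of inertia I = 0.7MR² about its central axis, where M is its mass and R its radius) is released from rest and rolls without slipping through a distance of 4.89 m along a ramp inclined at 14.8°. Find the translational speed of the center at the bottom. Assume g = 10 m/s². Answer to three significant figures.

The moment of inertia is 0.7MR², giving k ≡ I/(MR²) = 0.7.
Pure rolling means v = ωR; then KE = ½Mv² + ½I(v/R)² = ½(1+k)Mv² = (17/20)Mv².
The vertical drop is h = L sinθ = 4.89 × sin14.8° = 1.249 m.
Setting Mgh = (17/20)Mv² gives v = √(2gh/(1+k)) = √(2·10·1.249/1.7) ≈ 3.83 m/s.

v ≈ 3.83 m/s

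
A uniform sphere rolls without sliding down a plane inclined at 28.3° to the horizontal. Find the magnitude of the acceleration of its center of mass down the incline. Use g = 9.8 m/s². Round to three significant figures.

a ≈ 3.32 m/s²

Here I = (2/5)MR², so the shape factor k = I/(MR²) = 0.4.
Translational: Mg sinθ − f = Ma. Rotational about the CM: fR = Iα = kMRa, so f = kMa.
Eliminating f: Mg sinθ = (1+k)Ma, so a = g sinθ/(1+k) = 9.8 × sin28.3° / 1.4 ≈ 3.32 m/s².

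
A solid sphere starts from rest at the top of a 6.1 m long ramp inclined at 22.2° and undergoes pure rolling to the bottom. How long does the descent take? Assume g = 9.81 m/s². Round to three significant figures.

t ≈ 2.15 s

The moment of inertia is (2/5)MR², giving k ≡ I/(MR²) = 0.4.
Newton's second law down the slope: Mg sinθ − f = Ma. The torque equation fR = Iα (with α = a/R) gives f = kMa.
Hence a = g sinθ/(1+k) = 9.81×sin22.2°/1.4 = 2.648 m/s².
With constant a from rest, t = √(2L/a) = √(2·6.1/2.648) ≈ 2.15 s.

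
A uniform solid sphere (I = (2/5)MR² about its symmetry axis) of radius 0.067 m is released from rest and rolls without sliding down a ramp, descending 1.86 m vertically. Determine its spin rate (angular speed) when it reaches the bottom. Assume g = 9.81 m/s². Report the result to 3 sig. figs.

ω ≈ 76.2 rad/s

For this body I = (2/5)MR², i.e. k = I/(MR²) = 0.4.
Pure rolling means v = ωR; then KE = ½Mv² + ½I(v/R)² = ½(1+k)Mv² = (7/10)Mv².
Energy conservation Mgh = ½(1+k)Mv² gives v = √(2gh/(1+k)) = √(2 × 9.81 × 1.86 / 1.4) = 5.106 m/s.
Then ω = v/R = 5.106 / 0.067 ≈ 76.2 rad/s.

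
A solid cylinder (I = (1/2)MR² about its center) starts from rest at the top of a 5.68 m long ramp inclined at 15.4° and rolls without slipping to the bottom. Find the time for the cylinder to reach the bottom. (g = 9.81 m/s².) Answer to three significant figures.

The moment of inertia is (1/2)MR², giving k ≡ I/(MR²) = 0.5.
Newton's second law down the slope: Mg sinθ − f = Ma. The torque equation fR = Iα (with α = a/R) gives f = kMa.
Hence a = g sinθ/(1+k) = 9.81×sin15.4°/1.5 = 1.737 m/s².
Starting from rest, L = ½at², so t = √(2L/a) = √(2×5.68/1.737) ≈ 2.56 s.

t ≈ 2.56 s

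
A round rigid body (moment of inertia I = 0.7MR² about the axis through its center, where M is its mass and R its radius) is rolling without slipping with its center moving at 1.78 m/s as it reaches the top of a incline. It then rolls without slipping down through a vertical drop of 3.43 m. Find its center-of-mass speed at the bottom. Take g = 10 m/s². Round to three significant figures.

v ≈ 6.60 m/s

The moment of inertia is 0.7MR², giving k ≡ I/(MR²) = 0.7.
Rolling without slipping gives ω = v/R, so the total kinetic energy is ½Mv² + ½Iω² = ½(1+k)Mv² = (17/20)Mv².
Energy conservation: (17/20)Mv₀² + Mgh = (17/20)Mv², so v² = v₀² + 2gh/(1+k).
v = √(1.78² + 2×10×3.43/1.7) = √43.52 ≈ 6.60 m/s.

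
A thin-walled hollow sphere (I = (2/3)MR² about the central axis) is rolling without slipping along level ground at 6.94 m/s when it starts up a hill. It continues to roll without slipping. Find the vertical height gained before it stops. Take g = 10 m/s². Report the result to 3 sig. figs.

h ≈ 4.01 m

With I = (2/3)MR², the ratio k = I/(MR²) is 2/3.
The rolling condition ω = v/R makes the rotational term ½I(v/R)² = ½kMv², so KE_total = ½(1+k)Mv² = (5/6)Mv².
All of this converts to potential energy at the highest point: (5/6)Mv₀² = Mgh.
Thus h = (1+k)v₀²/(2g) = 1.667 × 6.94² / (2 × 10) ≈ 4.01 m.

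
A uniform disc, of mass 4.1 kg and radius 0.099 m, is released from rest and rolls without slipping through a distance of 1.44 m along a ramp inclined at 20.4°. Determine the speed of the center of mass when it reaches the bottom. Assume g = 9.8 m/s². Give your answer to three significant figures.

For this body I = (1/2)MR², i.e. k = I/(MR²) = 0.5.
The rolling condition ω = v/R makes the rotational term ½I(v/R)² = ½kMv², so KE_total = ½(1+k)Mv² = (3/4)Mv².
The vertical drop is h = L sinθ = 1.44 × sin20.4° = 0.5019 m.
Energy conservation: Mgh = (3/4)Mv², so v = √(2gh/(1+k)) = √(2 × 9.8 × 0.5019 / 1.5) ≈ 2.56 m/s.

v ≈ 2.56 m/s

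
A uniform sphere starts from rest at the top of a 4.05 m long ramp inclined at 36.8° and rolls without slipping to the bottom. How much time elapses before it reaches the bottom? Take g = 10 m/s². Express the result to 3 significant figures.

t ≈ 1.38 s

With I = (2/5)MR², the ratio k = I/(MR²) is 0.4.
Along the incline Mg sinθ − f = Ma, and torque about the center fR = Iα = kMR²(a/R) gives f = kMa.
Hence a = g sinθ/(1+k) = 10×sin36.8°/1.4 = 4.279 m/s².
With constant a from rest, t = √(2L/a) = √(2·4.05/4.279) ≈ 1.38 s.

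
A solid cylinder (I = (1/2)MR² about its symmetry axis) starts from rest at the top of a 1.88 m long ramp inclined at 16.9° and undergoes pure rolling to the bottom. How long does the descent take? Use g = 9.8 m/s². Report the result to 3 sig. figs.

With I = (1/2)MR², the ratio k = I/(MR²) is 0.5.
Newton's second law down the slope: Mg sinθ − f = Ma. The torque equation fR = Iα (with α = a/R) gives f = kMa.
Hence a = g sinθ/(1+k) = 9.8×sin16.9°/1.5 = 1.899 m/s².
Starting from rest, L = ½at², so t = √(2L/a) = √(2×1.88/1.899) ≈ 1.41 s.

t ≈ 1.41 s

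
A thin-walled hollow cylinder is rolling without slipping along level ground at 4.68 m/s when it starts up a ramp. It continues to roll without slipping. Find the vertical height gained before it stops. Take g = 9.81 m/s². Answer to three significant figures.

h ≈ 2.23 m

For this body I = MR², i.e. k = I/(MR²) = 1.
The rolling condition ω = v/R makes the rotational term ½I(v/R)² = ½kMv², so KE_total = ½(1+k)Mv² = Mv².
All of this converts to potential energy at the highest point: Mv₀² = Mgh.
Thus h = (1+k)v₀²/(2g) = 2 × 4.68² / (2 × 9.81) ≈ 2.23 m.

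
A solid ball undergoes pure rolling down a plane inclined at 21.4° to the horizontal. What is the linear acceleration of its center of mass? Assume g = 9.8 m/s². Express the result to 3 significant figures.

Here I = (2/5)MR², so the shape factor k = I/(MR²) = 0.4.
Newton's second law down the slope: Mg sinθ − f = Ma. The torque equation fR = Iα (with α = a/R) gives f = kMa.
Eliminating f: Mg sinθ = (1+k)Ma, so a = g sinθ/(1+k) = 9.8 × sin21.4° / 1.4 ≈ 2.55 m/s².

a ≈ 2.55 m/s²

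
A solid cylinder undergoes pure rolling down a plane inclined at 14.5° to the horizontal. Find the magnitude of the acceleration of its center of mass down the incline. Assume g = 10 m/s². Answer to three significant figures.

For this body I = (1/2)MR², i.e. k = I/(MR²) = 0.5.
Newton's second law down the slope: Mg sinθ − f = Ma. The torque equation fR = Iα (with α = a/R) gives f = kMa.
Eliminating f: Mg sinθ = (1+k)Ma, so a = g sinθ/(1+k) = 10 × sin14.5° / 1.5 ≈ 1.67 m/s².

a ≈ 1.67 m/s²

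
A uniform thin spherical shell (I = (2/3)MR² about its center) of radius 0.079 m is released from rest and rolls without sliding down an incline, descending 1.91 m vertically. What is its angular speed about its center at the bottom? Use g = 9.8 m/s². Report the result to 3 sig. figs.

For this body I = (2/3)MR², i.e. k = I/(MR²) = 2/3.
Pure rolling means v = ωR; then KE = ½Mv² + ½I(v/R)² = ½(1+k)Mv² = (5/6)Mv².
Energy conservation Mgh = ½(1+k)Mv² gives v = √(2gh/(1+k)) = √(2 × 9.8 × 1.91 / 1.667) = 4.739 m/s.
The angular speed follows from ω = v/R = 4.739/0.079 ≈ 60.0 rad/s.

ω ≈ 60.0 rad/s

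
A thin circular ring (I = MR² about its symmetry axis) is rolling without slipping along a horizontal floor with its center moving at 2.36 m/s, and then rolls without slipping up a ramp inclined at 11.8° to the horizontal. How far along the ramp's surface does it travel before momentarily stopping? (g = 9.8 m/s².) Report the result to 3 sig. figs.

Here I = MR², so the shape factor k = I/(MR²) = 1.
The rolling condition ω = v/R makes the rotational term ½I(v/R)² = ½kMv², so KE_total = ½(1+k)Mv² = Mv².
Setting this equal to Mgh gives the vertical rise h = (1+k)v₀²/(2g) = 2×2.36²/(2×9.8) = 0.5683 m.
Along the incline, d = h/sinθ = 0.5683/sin11.8° ≈ 2.78 m.

d ≈ 2.78 m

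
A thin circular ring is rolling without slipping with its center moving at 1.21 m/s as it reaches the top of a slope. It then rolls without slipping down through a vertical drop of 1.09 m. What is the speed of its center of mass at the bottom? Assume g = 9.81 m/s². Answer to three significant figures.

With I = MR², the ratio k = I/(MR²) is 1.
Since it rolls without slipping, ω = v/R and KE = ½Mv² + ½Iω² = ½(1+k)Mv² = Mv².
Conserving energy between top and bottom: Mv² = Mv₀² + Mgh, hence v² = v₀² + 2gh/(1+k).
v = √(1.21² + 2×9.81×1.09/2) = √12.16 ≈ 3.49 m/s.

v ≈ 3.49 m/s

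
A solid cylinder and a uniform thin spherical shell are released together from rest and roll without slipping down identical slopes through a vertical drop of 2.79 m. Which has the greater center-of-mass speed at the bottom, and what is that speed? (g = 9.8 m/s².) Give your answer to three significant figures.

For rolling without slipping, Mgh = ½(1+k)Mv² where k = I/(MR²), so v = √(2gh/(1+k)).
Solid cylinder: k = 0.5, giving v = √(2×9.8×2.79/1.5) = 6.038 m/s.
Uniform thin spherical shell: k = 2/3, giving v = √(2×9.8×2.79/1.667) = 5.728 m/s.
The smaller k wins: the solid cylinder, at ≈ 6.04 m/s.

the solid cylinder, at v ≈ 6.04 m/s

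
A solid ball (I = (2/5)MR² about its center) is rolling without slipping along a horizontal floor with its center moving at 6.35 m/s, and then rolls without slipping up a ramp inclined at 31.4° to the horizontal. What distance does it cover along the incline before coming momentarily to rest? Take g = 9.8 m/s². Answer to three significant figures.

d ≈ 5.53 m

For this body I = (2/5)MR², i.e. k = I/(MR²) = 0.4.
Pure rolling means v = ωR; then KE = ½Mv² + ½I(v/R)² = ½(1+k)Mv² = (7/10)Mv².
Setting this equal to Mgh gives the vertical rise h = (1+k)v₀²/(2g) = 1.4×6.35²/(2×9.8) = 2.88 m.
The distance along the slope is d = h/sinθ = 2.88/sin31.4° ≈ 5.53 m.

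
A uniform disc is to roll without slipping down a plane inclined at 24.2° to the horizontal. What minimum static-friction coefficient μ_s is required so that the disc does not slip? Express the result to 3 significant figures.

For this body I = (1/2)MR², i.e. k = I/(MR²) = 0.5.
Translational: Mg sinθ − f = Ma. Rotational about the CM: fR = Iα = kMRa, so f = kMa.
These give a = g sinθ/(1+k) and the required friction f = kMg sinθ/(1+k).
With N = Mg cosθ, the no-slip condition f ≤ μN gives μ_min = f/N = k tanθ/(1+k).
μ_min = 0.5 × tan24.2° / 1.5 ≈ 0.150.

μ_min ≈ 0.150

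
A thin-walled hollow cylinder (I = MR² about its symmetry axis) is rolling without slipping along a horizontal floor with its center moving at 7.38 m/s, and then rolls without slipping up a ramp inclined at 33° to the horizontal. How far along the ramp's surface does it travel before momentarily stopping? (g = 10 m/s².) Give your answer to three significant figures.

d ≈ 10.0 m

The moment of inertia is MR², giving k ≡ I/(MR²) = 1.
Rolling without slipping gives ω = v/R, so the total kinetic energy is ½Mv² + ½Iω² = ½(1+k)Mv² = Mv².
Setting this equal to Mgh gives the vertical rise h = (1+k)v₀²/(2g) = 2×7.38²/(2×10) = 5.446 m.
Along the incline, d = h/sinθ = 5.446/sin33° ≈ 10.0 m.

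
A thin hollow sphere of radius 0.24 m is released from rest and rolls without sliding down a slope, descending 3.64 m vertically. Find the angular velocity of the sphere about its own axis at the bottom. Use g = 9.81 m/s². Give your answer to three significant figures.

ω ≈ 27.3 rad/s

The moment of inertia is (2/3)MR², giving k ≡ I/(MR²) = 2/3.
Rolling without slipping gives ω = v/R, so the total kinetic energy is ½Mv² + ½Iω² = ½(1+k)Mv² = (5/6)Mv².
Energy conservation Mgh = ½(1+k)Mv² gives v = √(2gh/(1+k)) = √(2 × 9.81 × 3.64 / 1.667) = 6.546 m/s.
Then ω = v/R = 6.546 / 0.24 ≈ 27.3 rad/s.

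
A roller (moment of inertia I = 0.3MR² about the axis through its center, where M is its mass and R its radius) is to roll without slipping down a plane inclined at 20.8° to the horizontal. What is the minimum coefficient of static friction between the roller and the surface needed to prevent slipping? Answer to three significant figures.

Here I = 0.3MR², so the shape factor k = I/(MR²) = 0.3.
Along the incline Mg sinθ − f = Ma, and torque about the center fR = Iα = kMR²(a/R) gives f = kMa.
These give a = g sinθ/(1+k) and the required friction f = kMg sinθ/(1+k).
With N = Mg cosθ, the no-slip condition f ≤ μN gives μ_min = f/N = k tanθ/(1+k).
μ_min = 0.3 × tan20.8° / 1.3 ≈ 0.0877.

μ_min ≈ 0.0877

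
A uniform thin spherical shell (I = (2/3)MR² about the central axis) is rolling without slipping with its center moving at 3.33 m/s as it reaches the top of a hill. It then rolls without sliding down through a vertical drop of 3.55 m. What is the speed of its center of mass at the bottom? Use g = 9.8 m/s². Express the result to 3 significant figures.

v ≈ 7.27 m/s

Here I = (2/3)MR², so the shape factor k = I/(MR²) = 2/3.
The rolling condition ω = v/R makes the rotational term ½I(v/R)² = ½kMv², so KE_total = ½(1+k)Mv² = (5/6)Mv².
Energy conservation: (5/6)Mv₀² + Mgh = (5/6)Mv², so v² = v₀² + 2gh/(1+k).
v = √(3.33² + 2×9.8×3.55/1.667) = √52.84 ≈ 7.27 m/s.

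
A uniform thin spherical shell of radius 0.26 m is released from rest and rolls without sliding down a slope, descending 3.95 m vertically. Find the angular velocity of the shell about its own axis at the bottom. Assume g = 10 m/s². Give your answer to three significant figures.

The moment of inertia is (2/3)MR², giving k ≡ I/(MR²) = 2/3.
Pure rolling means v = ωR; then KE = ½Mv² + ½I(v/R)² = ½(1+k)Mv² = (5/6)Mv².
Energy conservation Mgh = ½(1+k)Mv² gives v = √(2gh/(1+k)) = √(2 × 10 × 3.95 / 1.667) = 6.885 m/s.
Then ω = v/R = 6.885 / 0.26 ≈ 26.5 rad/s.

ω ≈ 26.5 rad/s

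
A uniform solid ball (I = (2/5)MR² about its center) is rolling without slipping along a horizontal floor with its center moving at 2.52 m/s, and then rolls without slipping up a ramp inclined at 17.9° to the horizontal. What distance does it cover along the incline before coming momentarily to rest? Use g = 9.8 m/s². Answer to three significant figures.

Here I = (2/5)MR², so the shape factor k = I/(MR²) = 0.4.
Rolling without slipping gives ω = v/R, so the total kinetic energy is ½Mv² + ½Iω² = ½(1+k)Mv² = (7/10)Mv².
Setting this equal to Mgh gives the vertical rise h = (1+k)v₀²/(2g) = 1.4×2.52²/(2×9.8) = 0.4536 m.
Along the incline, d = h/sinθ = 0.4536/sin17.9° ≈ 1.48 m.

d ≈ 1.48 m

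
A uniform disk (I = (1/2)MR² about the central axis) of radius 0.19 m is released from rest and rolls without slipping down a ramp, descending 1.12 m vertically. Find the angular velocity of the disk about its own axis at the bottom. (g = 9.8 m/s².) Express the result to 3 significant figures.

ω ≈ 20.1 rad/s

For this body I = (1/2)MR², i.e. k = I/(MR²) = 0.5.
Pure rolling means v = ωR; then KE = ½Mv² + ½I(v/R)² = ½(1+k)Mv² = (3/4)Mv².
Energy conservation Mgh = ½(1+k)Mv² gives v = √(2gh/(1+k)) = √(2 × 9.8 × 1.12 / 1.5) = 3.826 m/s.
Then ω = v/R = 3.826 / 0.19 ≈ 20.1 rad/s.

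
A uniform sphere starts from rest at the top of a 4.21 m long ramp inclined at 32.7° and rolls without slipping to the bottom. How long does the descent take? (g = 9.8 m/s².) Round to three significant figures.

t ≈ 1.49 s

Here I = (2/5)MR², so the shape factor k = I/(MR²) = 0.4.
Along the incline Mg sinθ − f = Ma, and torque about the center fR = Iα = kMR²(a/R) gives f = kMa.
Hence a = g sinθ/(1+k) = 9.8×sin32.7°/1.4 = 3.782 m/s².
Starting from rest, L = ½at², so t = √(2L/a) = √(2×4.21/3.782) ≈ 1.49 s.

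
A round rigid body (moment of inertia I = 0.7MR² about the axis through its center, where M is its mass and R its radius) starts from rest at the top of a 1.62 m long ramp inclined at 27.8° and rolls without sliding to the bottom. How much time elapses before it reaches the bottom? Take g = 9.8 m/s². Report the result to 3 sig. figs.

The moment of inertia is 0.7MR², giving k ≡ I/(MR²) = 0.7.
Translational: Mg sinθ − f = Ma. Rotational about the CM: fR = Iα = kMRa, so f = kMa.
Hence a = g sinθ/(1+k) = 9.8×sin27.8°/1.7 = 2.689 m/s².
With constant a from rest, t = √(2L/a) = √(2·1.62/2.689) ≈ 1.10 s.

t ≈ 1.10 s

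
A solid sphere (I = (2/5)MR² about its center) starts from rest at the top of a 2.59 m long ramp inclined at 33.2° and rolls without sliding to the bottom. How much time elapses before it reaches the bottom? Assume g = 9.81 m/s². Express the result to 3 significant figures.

t ≈ 1.16 s

Here I = (2/5)MR², so the shape factor k = I/(MR²) = 0.4.
Newton's second law down the slope: Mg sinθ − f = Ma. The torque equation fR = Iα (with α = a/R) gives f = kMa.
Hence a = g sinθ/(1+k) = 9.81×sin33.2°/1.4 = 3.837 m/s².
Starting from rest, L = ½at², so t = √(2L/a) = √(2×2.59/3.837) ≈ 1.16 s.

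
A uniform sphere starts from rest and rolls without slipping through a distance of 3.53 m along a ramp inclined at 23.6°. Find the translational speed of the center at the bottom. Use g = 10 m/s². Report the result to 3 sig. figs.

With I = (2/5)MR², the ratio k = I/(MR²) is 0.4.
Pure rolling means v = ωR; then KE = ½Mv² + ½I(v/R)² = ½(1+k)Mv² = (7/10)Mv².
The vertical drop is h = L sinθ = 3.53 × sin23.6° = 1.413 m.
Setting Mgh = (7/10)Mv² gives v = √(2gh/(1+k)) = √(2·10·1.413/1.4) ≈ 4.49 m/s.

v ≈ 4.49 m/s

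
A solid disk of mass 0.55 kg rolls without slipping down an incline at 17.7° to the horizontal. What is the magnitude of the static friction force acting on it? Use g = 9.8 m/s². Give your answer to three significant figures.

With I = (1/2)MR², the ratio k = I/(MR²) is 0.5.
Translational: Mg sinθ − f = Ma. Rotational about the CM: fR = Iα = kMRa, so f = kMa.
Combining, a = g sinθ/(1+k) and f = kMa = kMg sinθ/(1+k).
f = 0.5 × 0.55 × 9.8 × sin17.7° / 1.5 ≈ 0.546 N.

f ≈ 0.546 N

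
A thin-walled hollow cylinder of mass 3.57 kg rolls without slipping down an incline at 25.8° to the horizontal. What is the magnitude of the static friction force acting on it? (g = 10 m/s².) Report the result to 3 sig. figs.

f ≈ 7.77 N

Here I = MR², so the shape factor k = I/(MR²) = 1.
Newton's second law down the slope: Mg sinθ − f = Ma. The torque equation fR = Iα (with α = a/R) gives f = kMa.
Combining, a = g sinθ/(1+k) and f = kMa = kMg sinθ/(1+k).
f = 1 × 3.57 × 10 × sin25.8° / 2 ≈ 7.77 N.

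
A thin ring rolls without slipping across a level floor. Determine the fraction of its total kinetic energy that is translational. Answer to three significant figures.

The moment of inertia is MR², giving k ≡ I/(MR²) = 1.
Since ω = v/R, the translational part is ½Mv² and the rotational part is ½I(v/R)² = ½kMv²; the total is ½(1+k)Mv².
The translational fraction is therefore 1/(1+k) = 1/2 ≈ 0.500.

fraction ≈ 0.500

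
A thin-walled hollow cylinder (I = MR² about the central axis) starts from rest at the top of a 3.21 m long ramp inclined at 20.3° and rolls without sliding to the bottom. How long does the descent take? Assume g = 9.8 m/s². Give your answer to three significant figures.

For this body I = MR², i.e. k = I/(MR²) = 1.
Translational: Mg sinθ − f = Ma. Rotational about the CM: fR = Iα = kMRa, so f = kMa.
Hence a = g sinθ/(1+k) = 9.8×sin20.3°/2 = 1.7 m/s².
Starting from rest, L = ½at², so t = √(2L/a) = √(2×3.21/1.7) ≈ 1.94 s.

t ≈ 1.94 s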